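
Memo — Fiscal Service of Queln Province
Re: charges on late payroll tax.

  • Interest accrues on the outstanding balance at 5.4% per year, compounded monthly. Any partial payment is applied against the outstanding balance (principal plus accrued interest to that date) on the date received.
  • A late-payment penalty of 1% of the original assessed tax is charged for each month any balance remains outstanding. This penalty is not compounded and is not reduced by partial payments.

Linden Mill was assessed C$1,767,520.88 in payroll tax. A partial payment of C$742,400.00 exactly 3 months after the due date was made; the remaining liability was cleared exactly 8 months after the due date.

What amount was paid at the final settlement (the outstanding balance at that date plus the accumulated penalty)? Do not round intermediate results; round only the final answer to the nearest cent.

Monthly rate = 5.4% ÷ 12 = 0.45%
Balance at month 3: C$1,767,520.8800 × (1 + 0.0045)^3 = C$1,791,489.9498…
After C$742,400.00 payment: C$1,791,489.9498… − C$742,400.00 = C$1,049,089.9498…
Balance at month 8: C$1,049,089.9498… × (1 + 0.0045)^5 = C$1,072,907.8726…
Penalty: 8 × 1% × C$1,767,520.88 = C$141,401.67…
Final settlement = outstanding balance + penalty = C$1,072,907.8726… + C$141,401.67… = C$1,214,309.54

C$1,214,309.54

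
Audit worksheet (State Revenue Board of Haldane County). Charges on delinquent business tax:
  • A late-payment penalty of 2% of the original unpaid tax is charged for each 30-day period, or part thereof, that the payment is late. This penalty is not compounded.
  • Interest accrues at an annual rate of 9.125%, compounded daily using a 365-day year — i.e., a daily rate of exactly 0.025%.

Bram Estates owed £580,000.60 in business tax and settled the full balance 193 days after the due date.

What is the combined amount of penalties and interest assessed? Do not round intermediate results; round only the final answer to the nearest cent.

£109,867.57

Penalty periods: ⌈193/30⌉ = 7; penalty = 7 × 2% × £580,000.60 = £81,200.08…
Interest: £580,000.60 × ((1 + 0.00025)^193 − 1) = £580,000.60 × 0.04942665… = £28,667.4881…
Penalties + interest = £81,200.0840 + £28,667.4881… = £109,867.57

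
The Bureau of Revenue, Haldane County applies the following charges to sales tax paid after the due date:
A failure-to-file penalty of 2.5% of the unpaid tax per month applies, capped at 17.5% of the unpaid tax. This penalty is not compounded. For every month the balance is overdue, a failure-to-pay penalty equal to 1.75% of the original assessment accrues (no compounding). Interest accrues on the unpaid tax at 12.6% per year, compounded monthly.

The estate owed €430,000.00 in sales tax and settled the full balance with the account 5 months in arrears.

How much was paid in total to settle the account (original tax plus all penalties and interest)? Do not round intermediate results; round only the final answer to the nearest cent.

Failure-to-file: 5 × 2.5% × €430,000.00 = €53,750.00 (under the 17.5% cap)
Failure-to-pay penalty: 5 × 1.75% × €430,000.00 = €37,625.00
Interest (12.6%/yr ÷ 12 = 1.05%/month): €430,000.00 × ((1 + 0.0105)^5 − 1) = €23,054.0790…
Total = €430,000.00 + €91,375.0000 + €23,054.0790… = €544,429.08

€544,429.08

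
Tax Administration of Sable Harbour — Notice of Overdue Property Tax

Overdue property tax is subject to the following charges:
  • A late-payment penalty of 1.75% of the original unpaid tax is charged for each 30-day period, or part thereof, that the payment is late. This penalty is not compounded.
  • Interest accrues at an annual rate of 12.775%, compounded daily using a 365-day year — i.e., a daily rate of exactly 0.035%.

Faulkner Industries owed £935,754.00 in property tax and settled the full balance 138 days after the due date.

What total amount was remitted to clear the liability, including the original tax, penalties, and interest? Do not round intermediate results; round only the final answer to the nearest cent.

Penalty periods: ⌈138/30⌉ = 5; penalty = 5 × 1.75% × £935,754.00 = £81,878.48…
Interest: £935,754.00 × ((1 + 0.00035)^138 − 1) = £935,754.00 × 0.04947659… = £46,297.9124…
Total = £935,754.00 + £81,878.4750 + £46,297.9124… = £1,063,930.39

£1,063,930.39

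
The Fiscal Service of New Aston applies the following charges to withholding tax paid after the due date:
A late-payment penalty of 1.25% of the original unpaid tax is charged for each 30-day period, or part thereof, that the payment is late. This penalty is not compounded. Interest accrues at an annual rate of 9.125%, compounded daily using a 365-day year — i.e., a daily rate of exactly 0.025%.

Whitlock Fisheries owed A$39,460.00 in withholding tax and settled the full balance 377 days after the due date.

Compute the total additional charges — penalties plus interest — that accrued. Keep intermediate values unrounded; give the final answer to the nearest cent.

A$10,311.75

Penalty periods: ⌈377/30⌉ = 13; penalty = 13 × 1.25% × A$39,460.00 = A$6,412.25
Interest: A$39,460.00 × ((1 + 0.00025)^377 − 1) = A$39,460.00 × 0.09882148… = A$3,899.4955…
Penalties + interest = A$6,412.2500 + A$3,899.4955… = A$10,311.75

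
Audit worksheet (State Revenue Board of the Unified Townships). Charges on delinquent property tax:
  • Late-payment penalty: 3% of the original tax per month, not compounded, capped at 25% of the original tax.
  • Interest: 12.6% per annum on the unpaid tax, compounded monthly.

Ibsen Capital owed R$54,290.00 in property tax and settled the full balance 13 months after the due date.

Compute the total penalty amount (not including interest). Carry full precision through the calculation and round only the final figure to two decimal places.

Penalty (uncapped): 13 × 3% × R$54,290.00 = R$21,173.10; cap = 25% × R$54,290.00 = R$13,572.50 → penalty = R$13,572.50

R$13,572.50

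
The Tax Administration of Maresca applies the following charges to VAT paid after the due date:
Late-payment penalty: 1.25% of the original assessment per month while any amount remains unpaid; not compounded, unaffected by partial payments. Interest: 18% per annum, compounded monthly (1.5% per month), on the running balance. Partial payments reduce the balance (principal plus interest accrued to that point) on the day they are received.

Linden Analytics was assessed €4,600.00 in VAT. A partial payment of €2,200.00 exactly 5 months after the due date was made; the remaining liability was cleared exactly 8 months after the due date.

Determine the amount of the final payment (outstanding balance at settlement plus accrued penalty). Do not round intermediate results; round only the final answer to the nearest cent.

Balance at month 5: €4,600.0000 × (1 + 0.015)^5 = €4,955.5064…
After €2,200.00 payment: €4,955.5064… − €2,200.00 = €2,755.5064…
Balance at month 8: €2,755.5064… × (1 + 0.015)^3 = €2,881.3735…
Penalty: 8 × 1.25% × €4,600.00 = €460.00
Final settlement = outstanding balance + penalty = €2,881.3735… + €460.00 = €3,341.37

€3,341.37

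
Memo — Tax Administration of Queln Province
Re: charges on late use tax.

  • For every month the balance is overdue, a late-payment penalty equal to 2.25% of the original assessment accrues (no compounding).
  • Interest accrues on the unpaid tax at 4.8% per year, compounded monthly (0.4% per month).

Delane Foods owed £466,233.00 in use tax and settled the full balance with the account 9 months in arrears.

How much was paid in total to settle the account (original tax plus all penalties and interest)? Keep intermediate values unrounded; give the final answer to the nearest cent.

£577,700.64

Late-payment penalty: 9 × 2.25% × £466,233.00 = £94,412.18…
Interest: £466,233.00 × ((1 + 0.004)^9 − 1) = £466,233.00 × 0.0365814… = £17,055.4598…
Total = £466,233.00 + £94,412.1825 + £17,055.4598… = £577,700.64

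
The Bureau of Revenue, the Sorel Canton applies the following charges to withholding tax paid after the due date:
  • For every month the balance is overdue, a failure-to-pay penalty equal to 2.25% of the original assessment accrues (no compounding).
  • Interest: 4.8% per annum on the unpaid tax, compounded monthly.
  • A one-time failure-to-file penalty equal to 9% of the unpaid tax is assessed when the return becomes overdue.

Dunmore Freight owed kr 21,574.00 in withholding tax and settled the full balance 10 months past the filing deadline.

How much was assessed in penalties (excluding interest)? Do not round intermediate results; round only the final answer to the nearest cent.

Failure-to-file penalty: 9% × kr 21,574.00 = kr 1,941.66
Failure-to-pay penalty: 10 × 2.25% × kr 21,574.00 = kr 4,854.15
Total penalty = kr 1,941.66 + kr 4,854.15 = kr 6,795.81

kr 6,795.81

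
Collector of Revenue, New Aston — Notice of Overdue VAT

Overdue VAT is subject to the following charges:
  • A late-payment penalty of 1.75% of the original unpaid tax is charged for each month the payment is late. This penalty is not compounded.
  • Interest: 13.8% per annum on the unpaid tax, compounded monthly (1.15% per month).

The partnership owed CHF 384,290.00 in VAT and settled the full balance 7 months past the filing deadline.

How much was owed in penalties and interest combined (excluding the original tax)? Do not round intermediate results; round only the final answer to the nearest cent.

CHF 79,098.83

Late-payment penalty: 7 × 1.75% × CHF 384,290.00 = CHF 47,075.53…
Interest: CHF 384,290.00 × ((1 + 0.0115)^7 − 1) = CHF 384,290.00 × 0.0833311… = CHF 32,023.3073…
Penalties + interest = CHF 47,075.5250 + CHF 32,023.3073… = CHF 79,098.83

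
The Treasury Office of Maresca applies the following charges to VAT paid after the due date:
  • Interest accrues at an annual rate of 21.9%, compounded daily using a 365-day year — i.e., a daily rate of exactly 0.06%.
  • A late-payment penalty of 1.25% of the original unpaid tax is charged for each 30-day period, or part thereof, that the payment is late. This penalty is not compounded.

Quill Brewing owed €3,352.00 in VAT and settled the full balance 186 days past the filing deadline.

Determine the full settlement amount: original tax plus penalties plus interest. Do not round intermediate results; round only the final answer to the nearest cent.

€4,040.93

Penalty periods: ⌈186/30⌉ = 7; penalty = 7 × 1.25% × €3,352.00 = €293.30
Interest: €3,352.00 × ((1 + 0.0006)^186 − 1) = €3,352.00 × 0.11802813… = €395.6303…
Total = €3,352.00 + €293.3000 + €395.6303… = €4,040.93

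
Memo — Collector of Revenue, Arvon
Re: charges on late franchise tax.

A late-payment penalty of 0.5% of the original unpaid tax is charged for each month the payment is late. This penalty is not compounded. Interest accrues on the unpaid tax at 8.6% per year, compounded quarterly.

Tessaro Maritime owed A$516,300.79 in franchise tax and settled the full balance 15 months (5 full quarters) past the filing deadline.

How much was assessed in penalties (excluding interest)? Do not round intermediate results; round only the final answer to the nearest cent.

Late-payment penalty = 0.5% × A$516,300.79 × 15 mo = A$38,722.56…

A$38,722.56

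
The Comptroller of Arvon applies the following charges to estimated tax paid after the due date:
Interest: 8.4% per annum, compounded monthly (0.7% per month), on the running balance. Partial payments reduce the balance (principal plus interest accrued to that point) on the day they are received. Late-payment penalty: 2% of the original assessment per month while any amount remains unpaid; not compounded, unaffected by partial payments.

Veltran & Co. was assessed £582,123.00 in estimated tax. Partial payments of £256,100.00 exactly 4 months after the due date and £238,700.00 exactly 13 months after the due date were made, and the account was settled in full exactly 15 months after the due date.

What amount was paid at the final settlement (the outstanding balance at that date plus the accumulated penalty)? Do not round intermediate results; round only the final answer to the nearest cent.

£302,392.54

Balance at month 4: £582,123.0000 × (1 + 0.007)^4 = £598,594.3882…
After £256,100.00 payment: £598,594.3882… − £256,100.00 = £342,494.3882…
Balance at month 13: £342,494.3882… × (1 + 0.007)^9 = £364,685.6671…
After £238,700.00 payment: £364,685.6671… − £238,700.00 = £125,985.6671…
Balance at month 15: £125,985.6671… × (1 + 0.007)^2 = £127,755.6397…
Penalty: 15 × 2% × £582,123.00 = £174,636.90
Final settlement = outstanding balance + penalty = £127,755.6397… + £174,636.90 = £302,392.54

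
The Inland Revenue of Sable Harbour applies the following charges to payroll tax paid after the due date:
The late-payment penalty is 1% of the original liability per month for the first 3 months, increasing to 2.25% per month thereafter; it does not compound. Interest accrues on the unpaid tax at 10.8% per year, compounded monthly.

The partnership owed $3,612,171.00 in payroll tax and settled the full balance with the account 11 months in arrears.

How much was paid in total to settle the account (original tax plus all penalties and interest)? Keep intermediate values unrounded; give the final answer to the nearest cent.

$4,744,866.47

Penalty, months 1–3: 3 × 1% × $3,612,171.00 = $108,365.13
Penalty, months 4–11: 8 × 2.25% × $3,612,171.00 = $650,190.78
Interest (10.8%/yr ÷ 12 = 0.9%/month): $3,612,171.00 × ((1 + 0.009)^11 − 1) = $374,139.5610…
Total = $3,612,171.00 + $758,555.9100 + $374,139.5610… = $4,744,866.47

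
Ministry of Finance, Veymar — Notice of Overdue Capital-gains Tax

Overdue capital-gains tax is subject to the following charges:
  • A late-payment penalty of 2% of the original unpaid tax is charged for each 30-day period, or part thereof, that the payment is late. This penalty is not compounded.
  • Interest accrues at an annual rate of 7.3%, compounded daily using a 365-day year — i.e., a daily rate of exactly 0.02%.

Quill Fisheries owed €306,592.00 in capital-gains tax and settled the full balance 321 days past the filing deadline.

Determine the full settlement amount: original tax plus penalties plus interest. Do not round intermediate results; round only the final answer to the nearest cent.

€394,368.92

Penalty periods: ⌈321/30⌉ = 11; penalty = 11 × 2% × €306,592.00 = €67,450.24
Interest: €306,592.00 × ((1 + 0.0002)^321 − 1) = €306,592.00 × 0.06629879… = €20,326.6798…
Total = €306,592.00 + €67,450.2400 + €20,326.6798… = €394,368.92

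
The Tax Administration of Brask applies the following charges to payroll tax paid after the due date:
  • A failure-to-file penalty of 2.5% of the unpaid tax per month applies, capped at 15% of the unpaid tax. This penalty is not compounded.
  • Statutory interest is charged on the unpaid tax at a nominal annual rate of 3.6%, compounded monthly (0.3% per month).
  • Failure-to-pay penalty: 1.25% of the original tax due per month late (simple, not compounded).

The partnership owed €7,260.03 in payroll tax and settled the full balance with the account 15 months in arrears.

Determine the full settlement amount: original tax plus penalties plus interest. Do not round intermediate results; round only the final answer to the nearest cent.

Failure-to-file: 15 × 2.5% × €7,260.03 = €2,722.51…, capped at 15% × €7,260.03 = €1,089.00…
Failure-to-pay penalty = 1.25% × €7,260.03 × 15 mo = €1,361.26…
Interest: €7,260.03 × ((1 + 0.003)^15 − 1) = €7,260.03 × 0.0459574… = €333.6521…
Total = €7,260.03 + €2,450.2601… + €333.6521… = €10,043.94

€10,043.94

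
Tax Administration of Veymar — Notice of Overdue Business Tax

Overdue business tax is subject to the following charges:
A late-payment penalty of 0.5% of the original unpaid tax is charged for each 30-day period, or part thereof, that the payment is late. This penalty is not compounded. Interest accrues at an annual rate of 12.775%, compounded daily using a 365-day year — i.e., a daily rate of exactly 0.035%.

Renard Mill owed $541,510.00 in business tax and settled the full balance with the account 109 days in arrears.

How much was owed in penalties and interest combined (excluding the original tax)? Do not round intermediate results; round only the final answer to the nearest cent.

$31,884.17

Penalty periods: ⌈109/30⌉ = 4; penalty = 4 × 0.5% × $541,510.00 = $10,830.20
Interest: $541,510.00 × ((1 + 0.00035)^109 − 1) = $541,510.00 × 0.03888012… = $21,053.9738…
Penalties + interest = $10,830.2000 + $21,053.9738… = $31,884.17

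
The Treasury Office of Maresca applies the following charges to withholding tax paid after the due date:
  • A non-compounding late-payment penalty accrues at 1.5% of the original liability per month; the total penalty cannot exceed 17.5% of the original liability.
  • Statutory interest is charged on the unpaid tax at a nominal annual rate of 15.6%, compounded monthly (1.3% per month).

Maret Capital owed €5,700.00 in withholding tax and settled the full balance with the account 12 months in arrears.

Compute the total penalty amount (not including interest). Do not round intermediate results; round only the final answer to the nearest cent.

€997.50

Penalty (uncapped): 12 × 1.5% × €5,700.00 = €1,026.00; cap = 17.5% × €5,700.00 = €997.50 → penalty = €997.50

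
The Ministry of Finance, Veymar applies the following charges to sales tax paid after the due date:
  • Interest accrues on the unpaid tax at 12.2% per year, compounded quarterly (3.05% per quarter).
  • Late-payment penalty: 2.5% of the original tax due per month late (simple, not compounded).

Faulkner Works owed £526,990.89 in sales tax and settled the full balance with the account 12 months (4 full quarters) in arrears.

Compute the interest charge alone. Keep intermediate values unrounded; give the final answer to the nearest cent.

£67,294.55

Interest: £526,990.89 × ((1 + 0.0305)^4 − 1) = £526,990.89 × 0.1276959… = £67,294.5527…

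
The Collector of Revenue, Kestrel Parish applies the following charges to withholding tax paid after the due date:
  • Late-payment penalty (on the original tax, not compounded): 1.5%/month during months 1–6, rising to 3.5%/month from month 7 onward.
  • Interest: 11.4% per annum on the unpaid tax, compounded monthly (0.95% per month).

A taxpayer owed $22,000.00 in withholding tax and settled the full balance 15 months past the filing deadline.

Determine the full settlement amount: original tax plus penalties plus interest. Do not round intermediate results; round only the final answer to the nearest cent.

$34,262.31

Penalty, months 1–6: 6 × 1.5% × $22,000.00 = $1,980.00
Penalty, months 7–15: 9 × 3.5% × $22,000.00 = $6,930.00
Interest: $22,000.00 × ((1 + 0.0095)^15 − 1) = $22,000.00 × 0.1523777… = $3,352.3096…
Total = $22,000.00 + $8,910.0000 + $3,352.3096… = $34,262.31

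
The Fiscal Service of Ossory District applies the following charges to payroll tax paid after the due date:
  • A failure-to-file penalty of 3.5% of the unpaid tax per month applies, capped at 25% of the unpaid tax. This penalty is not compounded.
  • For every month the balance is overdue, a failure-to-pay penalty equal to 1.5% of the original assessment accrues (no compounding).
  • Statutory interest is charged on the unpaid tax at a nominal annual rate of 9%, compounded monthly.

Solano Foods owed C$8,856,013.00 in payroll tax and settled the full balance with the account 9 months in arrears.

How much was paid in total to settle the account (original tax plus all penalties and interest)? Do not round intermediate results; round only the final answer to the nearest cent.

Failure-to-file: 9 × 3.5% × C$8,856,013.00 = C$2,789,644.10…, capped at 25% × C$8,856,013.00 = C$2,214,003.25
Failure-to-pay penalty = 1.5% × C$8,856,013.00 × 9 mo = C$1,195,561.76…
Interest (9%/yr ÷ 12 = 0.75%/month): C$8,856,013.00 × ((1 + 0.0075)^9 − 1) = C$616,031.6960…
Total = C$8,856,013.00 + C$3,409,565.0050 + C$616,031.6960… = C$12,881,609.70

C$12,881,609.70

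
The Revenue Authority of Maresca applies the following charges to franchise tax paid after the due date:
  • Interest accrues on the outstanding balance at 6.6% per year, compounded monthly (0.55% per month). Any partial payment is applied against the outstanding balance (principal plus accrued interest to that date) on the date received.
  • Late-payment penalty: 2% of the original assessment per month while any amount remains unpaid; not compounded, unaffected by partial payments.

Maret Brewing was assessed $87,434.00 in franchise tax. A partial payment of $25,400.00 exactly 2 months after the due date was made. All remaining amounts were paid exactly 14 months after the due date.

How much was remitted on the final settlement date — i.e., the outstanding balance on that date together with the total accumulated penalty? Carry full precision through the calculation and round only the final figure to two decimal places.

$91,765.95

Balance at month 2: $87,434.0000 × (1 + 0.0055)^2 = $88,398.4189…
After $25,400.00 payment: $88,398.4189… − $25,400.00 = $62,998.4189…
Balance at month 14: $62,998.4189… × (1 + 0.0055)^12 = $67,284.4256…
Penalty: 14 × 2% × $87,434.00 = $24,481.52
Final settlement = outstanding balance + penalty = $67,284.4256… + $24,481.52 = $91,765.95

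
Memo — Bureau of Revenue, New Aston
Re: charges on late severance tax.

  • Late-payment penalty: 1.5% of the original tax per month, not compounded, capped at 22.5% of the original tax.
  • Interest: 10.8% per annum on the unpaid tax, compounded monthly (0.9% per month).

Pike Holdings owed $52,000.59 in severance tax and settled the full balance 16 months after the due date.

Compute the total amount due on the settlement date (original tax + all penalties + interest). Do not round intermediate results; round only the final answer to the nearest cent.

Penalty (uncapped): 16 × 1.5% × $52,000.59 = $12,480.14…; cap = 22.5% × $52,000.59 = $11,700.13… → penalty = $11,700.13…
Interest: $52,000.59 × ((1 + 0.009)^16 − 1) = $52,000.59 × 0.1541404… = $8,015.3940…
Total = $52,000.59 + $11,700.1328… + $8,015.3940… = $71,716.12

$71,716.12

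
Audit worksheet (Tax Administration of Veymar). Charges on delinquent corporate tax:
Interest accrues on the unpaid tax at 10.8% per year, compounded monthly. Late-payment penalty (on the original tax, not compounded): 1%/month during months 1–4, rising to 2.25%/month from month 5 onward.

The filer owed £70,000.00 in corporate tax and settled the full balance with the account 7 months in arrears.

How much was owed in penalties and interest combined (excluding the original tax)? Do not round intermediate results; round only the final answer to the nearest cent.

£12,055.87

Penalty, months 1–4: 4 × 1% × £70,000.00 = £2,800.00
Penalty, months 5–7: 3 × 2.25% × £70,000.00 = £4,725.00
Interest (10.8%/yr ÷ 12 = 0.9%/month): £70,000.00 × ((1 + 0.009)^7 − 1) = £4,530.8722…
Penalties + interest = £7,525.0000 + £4,530.8722… = £12,055.87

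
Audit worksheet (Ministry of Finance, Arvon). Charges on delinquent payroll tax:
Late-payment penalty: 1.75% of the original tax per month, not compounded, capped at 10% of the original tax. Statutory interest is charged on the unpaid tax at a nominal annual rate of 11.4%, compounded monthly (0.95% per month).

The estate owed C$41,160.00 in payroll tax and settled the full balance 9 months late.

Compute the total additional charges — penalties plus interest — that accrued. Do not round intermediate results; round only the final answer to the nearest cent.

C$7,771.92

Penalty (uncapped): 9 × 1.75% × C$41,160.00 = C$6,482.70; cap = 10% × C$41,160.00 = C$4,116.00 → penalty = C$4,116.00
Interest: C$41,160.00 × ((1 + 0.0095)^9 − 1) = C$41,160.00 × 0.0888221… = C$3,655.9158…
Penalties + interest = C$4,116.0000 + C$3,655.9158… = C$7,771.92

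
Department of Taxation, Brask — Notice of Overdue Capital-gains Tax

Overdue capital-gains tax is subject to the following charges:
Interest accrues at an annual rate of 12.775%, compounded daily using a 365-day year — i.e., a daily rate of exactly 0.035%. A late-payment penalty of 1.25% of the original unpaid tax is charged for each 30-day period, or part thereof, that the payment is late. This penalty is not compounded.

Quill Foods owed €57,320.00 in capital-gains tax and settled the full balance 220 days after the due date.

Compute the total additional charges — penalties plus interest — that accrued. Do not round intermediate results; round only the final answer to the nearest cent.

€10,319.18

Penalty periods: ⌈220/30⌉ = 8; penalty = 8 × 1.25% × €57,320.00 = €5,732.00
Interest: €57,320.00 × ((1 + 0.00035)^220 − 1) = €57,320.00 × 0.08002753… = €4,587.1778…
Penalties + interest = €5,732.0000 + €4,587.1778… = €10,319.18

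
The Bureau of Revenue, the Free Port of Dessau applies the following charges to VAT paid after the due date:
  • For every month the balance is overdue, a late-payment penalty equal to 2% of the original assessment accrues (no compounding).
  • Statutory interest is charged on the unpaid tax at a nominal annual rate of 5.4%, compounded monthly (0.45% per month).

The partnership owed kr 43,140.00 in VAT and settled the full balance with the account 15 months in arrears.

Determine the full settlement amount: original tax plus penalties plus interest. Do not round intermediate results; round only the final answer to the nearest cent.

kr 59,087.49

Late-payment penalty = 2% × kr 43,140.00 × 15 mo = kr 12,942.00
Interest: kr 43,140.00 × ((1 + 0.0045)^15 − 1) = kr 43,140.00 × 0.0696683… = kr 3,005.4895…
Total = kr 43,140.00 + kr 12,942.0000 + kr 3,005.4895… = kr 59,087.49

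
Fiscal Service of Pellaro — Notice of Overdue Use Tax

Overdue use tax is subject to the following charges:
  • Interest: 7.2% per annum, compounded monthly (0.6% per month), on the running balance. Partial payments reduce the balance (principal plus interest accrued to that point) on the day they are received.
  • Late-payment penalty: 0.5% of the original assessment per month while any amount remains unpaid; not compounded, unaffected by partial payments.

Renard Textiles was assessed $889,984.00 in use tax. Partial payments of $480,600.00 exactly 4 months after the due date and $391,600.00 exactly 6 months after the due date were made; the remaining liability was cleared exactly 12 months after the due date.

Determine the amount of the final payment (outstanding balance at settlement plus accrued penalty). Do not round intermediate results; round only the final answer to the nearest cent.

Balance at month 4: $889,984.0000 × (1 + 0.006)^4 = $911,536.6226…
After $480,600.00 payment: $911,536.6226… − $480,600.00 = $430,936.6226…
Balance at month 6: $430,936.6226… × (1 + 0.006)^2 = $436,123.3758…
After $391,600.00 payment: $436,123.3758… − $391,600.00 = $44,523.3758…
Balance at month 12: $44,523.3758… × (1 + 0.006)^6 = $46,150.4532…
Penalty: 12 × 0.5% × $889,984.00 = $53,399.04
Final settlement = outstanding balance + penalty = $46,150.4532… + $53,399.04 = $99,549.49

$99,549.49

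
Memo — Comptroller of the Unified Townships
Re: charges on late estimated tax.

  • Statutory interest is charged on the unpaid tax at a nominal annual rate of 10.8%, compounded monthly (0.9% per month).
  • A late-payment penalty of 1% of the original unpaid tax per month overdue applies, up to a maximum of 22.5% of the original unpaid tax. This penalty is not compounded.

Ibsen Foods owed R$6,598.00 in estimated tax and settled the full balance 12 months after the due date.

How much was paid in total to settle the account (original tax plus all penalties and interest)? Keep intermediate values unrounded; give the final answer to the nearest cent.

Penalty: 12 × 1% × R$6,598.00 = R$791.76 (below the 22.5% cap of R$1,484.55)
Interest: R$6,598.00 × ((1 + 0.009)^12 − 1) = R$6,598.00 × 0.1135097… = R$748.9368…
Total = R$6,598.00 + R$791.7600 + R$748.9368… = R$8,138.70

R$8,138.70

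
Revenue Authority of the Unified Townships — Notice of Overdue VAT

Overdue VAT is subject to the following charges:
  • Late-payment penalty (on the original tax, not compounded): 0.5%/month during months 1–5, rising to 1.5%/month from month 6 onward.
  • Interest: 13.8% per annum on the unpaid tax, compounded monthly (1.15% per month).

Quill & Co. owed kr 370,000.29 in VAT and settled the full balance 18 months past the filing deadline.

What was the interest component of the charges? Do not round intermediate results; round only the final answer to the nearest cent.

kr 84,556.38

Interest: kr 370,000.29 × ((1 + 0.0115)^18 − 1) = kr 370,000.29 × 0.2285306… = kr 84,556.3774…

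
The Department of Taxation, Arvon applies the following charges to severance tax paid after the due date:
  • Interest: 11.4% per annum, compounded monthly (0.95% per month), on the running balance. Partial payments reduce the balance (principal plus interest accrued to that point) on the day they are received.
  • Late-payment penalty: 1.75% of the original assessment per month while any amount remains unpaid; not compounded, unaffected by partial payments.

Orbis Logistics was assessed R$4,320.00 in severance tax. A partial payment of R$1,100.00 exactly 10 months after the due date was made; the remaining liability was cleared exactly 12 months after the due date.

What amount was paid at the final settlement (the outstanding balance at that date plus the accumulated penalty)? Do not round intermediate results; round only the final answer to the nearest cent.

R$4,625.25

Balance at month 10: R$4,320.0000 × (1 + 0.0095)^10 = R$4,748.3965…
After R$1,100.00 payment: R$4,748.3965… − R$1,100.00 = R$3,648.3965…
Balance at month 12: R$3,648.3965… × (1 + 0.0095)^2 = R$3,718.0453…
Penalty: 12 × 1.75% × R$4,320.00 = R$907.20
Final settlement = outstanding balance + penalty = R$3,718.0453… + R$907.20 = R$4,625.25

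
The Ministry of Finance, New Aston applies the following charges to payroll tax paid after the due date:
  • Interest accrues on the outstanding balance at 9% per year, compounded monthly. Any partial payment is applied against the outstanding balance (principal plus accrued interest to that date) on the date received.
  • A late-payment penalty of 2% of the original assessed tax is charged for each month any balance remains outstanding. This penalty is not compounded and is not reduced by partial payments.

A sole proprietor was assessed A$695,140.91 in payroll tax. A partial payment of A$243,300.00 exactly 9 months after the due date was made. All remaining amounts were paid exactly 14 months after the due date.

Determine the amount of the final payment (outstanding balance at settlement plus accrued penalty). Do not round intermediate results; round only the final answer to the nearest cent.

Monthly rate = 9% ÷ 12 = 0.75%
Balance at month 9: A$695,140.9100 × (1 + 0.0075)^9 = A$743,495.4950…
After A$243,300.00 payment: A$743,495.4950… − A$243,300.00 = A$500,195.4950…
Balance at month 14: A$500,195.4950… × (1 + 0.0075)^5 = A$519,236.3042…
Penalty: 14 × 2% × A$695,140.91 = A$194,639.45…
Final settlement = outstanding balance + penalty = A$519,236.3042… + A$194,639.45… = A$713,875.76

A$713,875.76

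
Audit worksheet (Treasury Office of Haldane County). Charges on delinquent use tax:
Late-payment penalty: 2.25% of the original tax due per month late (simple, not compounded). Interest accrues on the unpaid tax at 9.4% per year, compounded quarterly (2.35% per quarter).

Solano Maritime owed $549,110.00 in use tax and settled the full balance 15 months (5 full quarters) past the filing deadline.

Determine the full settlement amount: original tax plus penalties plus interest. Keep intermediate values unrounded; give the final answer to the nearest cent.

$802,059.61

Late-payment penalty = 2.25% × $549,110.00 × 15 mo = $185,324.63…
Interest: $549,110.00 × ((1 + 0.0235)^5 − 1) = $549,110.00 × 0.1231538… = $67,624.9891…
Total = $549,110.00 + $185,324.6250 + $67,624.9891… = $802,059.61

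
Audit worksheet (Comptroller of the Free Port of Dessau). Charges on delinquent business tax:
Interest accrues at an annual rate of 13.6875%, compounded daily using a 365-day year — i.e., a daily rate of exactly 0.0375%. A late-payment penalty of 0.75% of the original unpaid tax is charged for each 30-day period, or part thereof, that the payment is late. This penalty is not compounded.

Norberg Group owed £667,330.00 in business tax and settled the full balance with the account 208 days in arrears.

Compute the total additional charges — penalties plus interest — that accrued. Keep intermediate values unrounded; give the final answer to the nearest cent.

£89,159.86

Penalty periods: ⌈208/30⌉ = 7; penalty = 7 × 0.75% × £667,330.00 = £35,034.83…
Interest: £667,330.00 × ((1 + 0.000375)^208 − 1) = £667,330.00 × 0.08110685… = £54,125.0351…
Penalties + interest = £35,034.8250 + £54,125.0351… = £89,159.86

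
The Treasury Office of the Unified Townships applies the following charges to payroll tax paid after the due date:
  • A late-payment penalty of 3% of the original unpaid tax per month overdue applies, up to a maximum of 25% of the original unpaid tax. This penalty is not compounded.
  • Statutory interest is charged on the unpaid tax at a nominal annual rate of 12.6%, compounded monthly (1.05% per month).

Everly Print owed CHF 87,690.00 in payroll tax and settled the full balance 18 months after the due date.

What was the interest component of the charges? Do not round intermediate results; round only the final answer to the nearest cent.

Interest: CHF 87,690.00 × ((1 + 0.0105)^18 − 1) = CHF 87,690.00 × 0.2068512… = CHF 18,138.7804…

CHF 18,138.78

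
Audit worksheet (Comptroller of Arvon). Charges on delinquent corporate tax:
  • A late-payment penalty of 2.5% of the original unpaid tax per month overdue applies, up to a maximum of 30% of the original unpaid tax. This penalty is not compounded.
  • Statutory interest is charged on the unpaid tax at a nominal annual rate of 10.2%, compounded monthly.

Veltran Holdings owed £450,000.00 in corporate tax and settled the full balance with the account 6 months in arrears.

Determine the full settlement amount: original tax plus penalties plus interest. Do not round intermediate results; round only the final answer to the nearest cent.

Penalty: 6 × 2.5% × £450,000.00 = £67,500.00 (below the 30% cap of £135,000.00)
Interest (10.2%/yr ÷ 12 = 0.85%/month): £450,000.00 × ((1 + 0.0085)^6 − 1) = £23,443.2500…
Total = £450,000.00 + £67,500.0000 + £23,443.2500… = £540,943.25

£540,943.25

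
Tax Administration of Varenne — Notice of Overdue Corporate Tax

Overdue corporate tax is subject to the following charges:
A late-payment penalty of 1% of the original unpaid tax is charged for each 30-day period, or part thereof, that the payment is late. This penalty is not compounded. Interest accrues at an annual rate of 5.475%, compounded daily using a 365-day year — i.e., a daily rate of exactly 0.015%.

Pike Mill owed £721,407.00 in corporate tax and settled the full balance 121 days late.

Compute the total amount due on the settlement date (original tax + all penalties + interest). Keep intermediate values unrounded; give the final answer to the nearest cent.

£770,689.43

Penalty periods: ⌈121/30⌉ = 5; penalty = 5 × 1% × £721,407.00 = £36,070.35
Interest: £721,407.00 × ((1 + 0.00015)^121 − 1) = £721,407.00 × 0.01831433… = £13,212.0832…
Total = £721,407.00 + £36,070.3500 + £13,212.0832… = £770,689.43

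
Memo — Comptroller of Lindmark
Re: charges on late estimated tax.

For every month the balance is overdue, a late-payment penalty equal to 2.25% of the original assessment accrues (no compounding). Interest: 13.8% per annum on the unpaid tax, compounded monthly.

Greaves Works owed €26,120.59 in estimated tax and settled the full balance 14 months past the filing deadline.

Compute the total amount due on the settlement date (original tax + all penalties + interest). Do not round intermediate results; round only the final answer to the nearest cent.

Late-payment penalty: 14 × 2.25% × €26,120.59 = €8,227.99…
Interest (13.8%/yr ÷ 12 = 1.15%/month): €26,120.59 × ((1 + 0.0115)^14 − 1) = €4,534.6981…
Total = €26,120.59 + €8,227.9859… + €4,534.6981… = €38,883.27

€38,883.27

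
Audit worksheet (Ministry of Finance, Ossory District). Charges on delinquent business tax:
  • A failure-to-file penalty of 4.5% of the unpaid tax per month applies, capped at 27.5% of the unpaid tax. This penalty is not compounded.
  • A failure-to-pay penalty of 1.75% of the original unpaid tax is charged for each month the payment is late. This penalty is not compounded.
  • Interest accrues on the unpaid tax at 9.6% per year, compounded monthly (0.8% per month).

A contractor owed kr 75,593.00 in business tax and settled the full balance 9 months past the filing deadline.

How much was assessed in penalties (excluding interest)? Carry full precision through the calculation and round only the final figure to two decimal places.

kr 32,693.97

Failure-to-file: 9 × 4.5% × kr 75,593.00 = kr 30,615.17…, capped at 27.5% × kr 75,593.00 = kr 20,788.08…
Failure-to-pay penalty: 9 × 1.75% × kr 75,593.00 = kr 11,905.90…
Total penalty = kr 20,788.08… + kr 11,905.90… = kr 32,693.97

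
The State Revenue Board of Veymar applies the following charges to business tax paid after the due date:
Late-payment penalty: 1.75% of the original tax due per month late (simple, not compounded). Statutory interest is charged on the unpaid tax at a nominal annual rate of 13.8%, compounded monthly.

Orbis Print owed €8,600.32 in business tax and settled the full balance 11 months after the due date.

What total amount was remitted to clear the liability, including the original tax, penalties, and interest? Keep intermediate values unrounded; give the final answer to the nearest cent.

Late-payment penalty: 11 × 1.75% × €8,600.32 = €1,655.56…
Interest (13.8%/yr ÷ 12 = 1.15%/month): €8,600.32 × ((1 + 0.0115)^11 − 1) = €1,152.7057…
Total = €8,600.32 + €1,655.5616 + €1,152.7057… = €11,408.59

€11,408.59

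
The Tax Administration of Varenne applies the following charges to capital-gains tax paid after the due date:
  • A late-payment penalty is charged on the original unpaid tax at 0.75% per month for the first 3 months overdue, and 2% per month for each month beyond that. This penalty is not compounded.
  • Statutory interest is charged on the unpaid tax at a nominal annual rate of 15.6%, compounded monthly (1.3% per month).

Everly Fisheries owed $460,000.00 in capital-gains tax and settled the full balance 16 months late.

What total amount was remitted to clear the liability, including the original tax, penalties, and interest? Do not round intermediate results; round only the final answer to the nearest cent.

Penalty, months 1–3: 3 × 0.75% × $460,000.00 = $10,350.00
Penalty, months 4–16: 13 × 2% × $460,000.00 = $119,600.00
Interest: $460,000.00 × ((1 + 0.013)^16 − 1) = $460,000.00 × 0.2295640… = $105,599.4226…
Total = $460,000.00 + $129,950.0000 + $105,599.4226… = $695,549.42

$695,549.42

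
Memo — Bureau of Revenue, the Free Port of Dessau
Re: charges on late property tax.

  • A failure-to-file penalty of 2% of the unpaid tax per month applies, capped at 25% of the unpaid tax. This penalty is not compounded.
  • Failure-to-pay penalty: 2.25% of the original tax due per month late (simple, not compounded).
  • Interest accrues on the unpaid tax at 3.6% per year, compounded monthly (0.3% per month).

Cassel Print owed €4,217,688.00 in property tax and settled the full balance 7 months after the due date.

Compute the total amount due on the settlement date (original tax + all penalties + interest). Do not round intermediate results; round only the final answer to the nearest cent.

€5,561,822.77

Failure-to-file: 7 × 2% × €4,217,688.00 = €590,476.32 (under the 25% cap)
Failure-to-pay penalty: 7 × 2.25% × €4,217,688.00 = €664,285.86
Interest: €4,217,688.00 × ((1 + 0.003)^7 − 1) = €4,217,688.00 × 0.0211899… = €89,372.5887…
Total = €4,217,688.00 + €1,254,762.1800 + €89,372.5887… = €5,561,822.77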